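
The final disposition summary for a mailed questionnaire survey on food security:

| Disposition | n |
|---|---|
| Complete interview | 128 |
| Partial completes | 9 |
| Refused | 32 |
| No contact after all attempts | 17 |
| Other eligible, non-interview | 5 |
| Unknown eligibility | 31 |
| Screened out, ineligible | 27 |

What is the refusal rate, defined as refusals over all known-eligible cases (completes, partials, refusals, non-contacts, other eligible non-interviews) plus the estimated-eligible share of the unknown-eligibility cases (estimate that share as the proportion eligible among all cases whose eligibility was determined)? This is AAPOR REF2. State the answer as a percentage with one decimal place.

Top: 32
Eligible (known): 128 + 9 + 32 + 17 + 5 = 191
e = 191 / (191 + 27) = 191 / 218 = 0.8761
Eligible share of unknowns: 0.8761 × 31 = 27.16
Denominator: 191 + 27.16 = 218.16
REF2 = 32 / 218.16 = 0.1467

14.7%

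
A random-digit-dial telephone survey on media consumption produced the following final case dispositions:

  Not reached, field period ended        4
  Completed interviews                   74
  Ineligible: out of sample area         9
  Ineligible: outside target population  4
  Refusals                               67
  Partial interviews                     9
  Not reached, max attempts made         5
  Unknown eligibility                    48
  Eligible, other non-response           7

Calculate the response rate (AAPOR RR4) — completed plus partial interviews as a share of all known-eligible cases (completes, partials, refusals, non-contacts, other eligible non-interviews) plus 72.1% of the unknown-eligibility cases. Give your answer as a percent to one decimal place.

41.4%

No contact after all attempts = 4 + 5 = 9
Screened out, ineligible = 4 + 9 = 13
Top = 74 + 9 = 83
Known eligible = 74 + 9 + 67 + 9 + 7 = 166
Eligible share of unknowns = 0.7210 × 48 = 34.61
Base = 166 + 34.61 = 200.61
RR4 = 83 / 200.61 = 0.4137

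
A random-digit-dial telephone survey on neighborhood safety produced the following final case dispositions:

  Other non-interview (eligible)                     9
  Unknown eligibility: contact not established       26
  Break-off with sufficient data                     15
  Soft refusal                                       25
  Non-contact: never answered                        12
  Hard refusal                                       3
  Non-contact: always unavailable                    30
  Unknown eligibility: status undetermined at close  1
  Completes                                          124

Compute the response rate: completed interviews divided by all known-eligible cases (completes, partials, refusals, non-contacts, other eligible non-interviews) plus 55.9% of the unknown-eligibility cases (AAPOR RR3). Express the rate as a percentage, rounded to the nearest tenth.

53.2%

Refused = 3 + 25 = 28
Non-contacts = 12 + 30 = 42
Unknown if eligible = 26 + 1 = 27
Num: 124
Known eligible: 124 + 15 + 28 + 42 + 9 = 218
Estimated eligible among unknowns: 0.5590 × 27 = 15.09
Denom: 218 + 15.09 = 233.09
RR3 = 124 / 233.09 = 0.5320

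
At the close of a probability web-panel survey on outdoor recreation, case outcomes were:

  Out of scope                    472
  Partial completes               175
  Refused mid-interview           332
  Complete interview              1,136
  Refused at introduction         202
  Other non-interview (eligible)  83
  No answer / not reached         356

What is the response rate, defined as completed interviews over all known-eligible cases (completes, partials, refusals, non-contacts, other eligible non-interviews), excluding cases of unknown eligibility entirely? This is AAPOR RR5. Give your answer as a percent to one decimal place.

Refusals = 202 + 332 = 534
Numerator: 1136
Denom: 1136 + 175 + 534 + 356 + 83 = 2284
RR5 = 1136 / 2284 = 0.4974

49.7%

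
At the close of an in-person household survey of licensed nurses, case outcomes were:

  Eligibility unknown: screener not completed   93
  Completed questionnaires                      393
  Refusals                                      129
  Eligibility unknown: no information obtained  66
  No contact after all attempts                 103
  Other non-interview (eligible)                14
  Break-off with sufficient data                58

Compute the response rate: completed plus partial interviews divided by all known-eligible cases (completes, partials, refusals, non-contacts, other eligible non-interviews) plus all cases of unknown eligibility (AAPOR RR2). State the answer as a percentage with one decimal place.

52.7%

Unknown if eligible = 93 + 66 = 159
Num → 393 + 58 = 451
Base → 393 + 58 + 129 + 103 + 14 + 159 = 856
RR2 = 451 / 856 = 0.5269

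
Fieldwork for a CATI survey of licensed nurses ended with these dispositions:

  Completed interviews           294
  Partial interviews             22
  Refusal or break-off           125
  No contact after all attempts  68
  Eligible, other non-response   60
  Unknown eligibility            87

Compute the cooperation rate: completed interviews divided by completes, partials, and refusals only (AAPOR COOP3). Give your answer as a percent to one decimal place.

Top → 294
Base → 294 + 22 + 125 = 441
COOP3 = 294 / 441 = 0.6667

66.7%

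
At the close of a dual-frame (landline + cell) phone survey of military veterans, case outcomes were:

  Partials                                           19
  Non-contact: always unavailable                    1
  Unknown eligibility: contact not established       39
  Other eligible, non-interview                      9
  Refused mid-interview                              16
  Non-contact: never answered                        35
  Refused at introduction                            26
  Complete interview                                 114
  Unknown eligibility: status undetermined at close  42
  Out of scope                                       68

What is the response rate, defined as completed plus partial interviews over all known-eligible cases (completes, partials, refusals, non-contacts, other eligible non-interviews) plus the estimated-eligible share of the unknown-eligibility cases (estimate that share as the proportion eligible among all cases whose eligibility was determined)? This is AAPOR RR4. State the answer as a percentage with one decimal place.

47.2%

Refused = 26 + 16 = 42
No contact after all attempts = 35 + 1 = 36
Eligibility not determined = 39 + 42 = 81
Numerator → 114 + 19 = 133
Eligible (known) → 114 + 19 + 42 + 36 + 9 = 220
e = 220 / (220 + 68) = 220 / 288 = 0.7639
e × U → 0.7639 × 81 = 61.88
Denom → 220 + 61.88 = 281.88
RR4 = 133 / 281.88 = 0.4718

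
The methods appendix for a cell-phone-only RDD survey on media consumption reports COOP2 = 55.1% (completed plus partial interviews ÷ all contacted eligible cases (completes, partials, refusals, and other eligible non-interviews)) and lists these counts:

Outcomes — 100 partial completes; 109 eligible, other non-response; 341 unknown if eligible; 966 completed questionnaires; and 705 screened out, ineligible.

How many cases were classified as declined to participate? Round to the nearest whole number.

760

Numerator → 966 + 100 = 1066
COOP2 = 1066 / D = 0.551
D = 1066 / 0.551 = 1934.7
Other denominator terms total 1175
declined to participate = 1934.7 − 1175 ≈ 760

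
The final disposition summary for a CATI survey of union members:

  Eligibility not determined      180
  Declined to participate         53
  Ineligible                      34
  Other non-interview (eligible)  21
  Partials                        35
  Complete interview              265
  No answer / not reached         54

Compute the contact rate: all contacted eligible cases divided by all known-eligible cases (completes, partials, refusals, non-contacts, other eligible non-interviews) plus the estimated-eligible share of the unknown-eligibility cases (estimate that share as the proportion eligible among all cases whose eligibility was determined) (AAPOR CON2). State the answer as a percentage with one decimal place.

Top → 265 + 35 + 53 + 21 = 374
Determined eligible → 265 + 35 + 53 + 54 + 21 = 428
e = 428 / (428 + 34) = 428 / 462 = 0.9264
Eligible share of unknowns → 0.9264 × 180 = 166.75
Denom → 428 + 166.75 = 594.75
CON2 = 374 / 594.75 = 0.6288

62.9%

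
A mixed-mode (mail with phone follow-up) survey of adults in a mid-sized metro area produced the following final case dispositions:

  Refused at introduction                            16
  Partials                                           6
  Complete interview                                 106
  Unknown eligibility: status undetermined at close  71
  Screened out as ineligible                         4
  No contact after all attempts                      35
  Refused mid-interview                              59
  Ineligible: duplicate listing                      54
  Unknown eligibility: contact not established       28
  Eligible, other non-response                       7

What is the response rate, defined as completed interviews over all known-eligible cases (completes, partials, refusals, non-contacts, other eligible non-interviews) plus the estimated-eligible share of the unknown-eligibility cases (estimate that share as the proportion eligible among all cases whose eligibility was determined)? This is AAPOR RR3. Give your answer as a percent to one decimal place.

34.4%

Refusals = 16 + 59 = 75
Undetermined eligibility = 28 + 71 = 99
Ineligible = 4 + 54 = 58
Num = 106
Known eligible = 106 + 6 + 75 + 35 + 7 = 229
e = 229 / (229 + 58) = 229 / 287 = 0.7979
e × U = 0.7979 × 99 = 78.99
Base = 229 + 78.99 = 307.99
RR3 = 106 / 307.99 = 0.3442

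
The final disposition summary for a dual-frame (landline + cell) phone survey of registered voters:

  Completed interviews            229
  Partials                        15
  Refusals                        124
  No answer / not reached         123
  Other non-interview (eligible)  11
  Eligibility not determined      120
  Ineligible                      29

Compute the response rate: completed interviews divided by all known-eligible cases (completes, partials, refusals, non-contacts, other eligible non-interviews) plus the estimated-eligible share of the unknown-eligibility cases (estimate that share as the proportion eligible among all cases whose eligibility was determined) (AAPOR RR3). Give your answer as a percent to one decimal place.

Num → 229
Determined eligible → 229 + 15 + 124 + 123 + 11 = 502
e = 502 / (502 + 29) = 502 / 531 = 0.9454
Estimated eligible among unknowns → 0.9454 × 120 = 113.45
Base → 502 + 113.45 = 615.45
RR3 = 229 / 615.45 = 0.3721

37.2%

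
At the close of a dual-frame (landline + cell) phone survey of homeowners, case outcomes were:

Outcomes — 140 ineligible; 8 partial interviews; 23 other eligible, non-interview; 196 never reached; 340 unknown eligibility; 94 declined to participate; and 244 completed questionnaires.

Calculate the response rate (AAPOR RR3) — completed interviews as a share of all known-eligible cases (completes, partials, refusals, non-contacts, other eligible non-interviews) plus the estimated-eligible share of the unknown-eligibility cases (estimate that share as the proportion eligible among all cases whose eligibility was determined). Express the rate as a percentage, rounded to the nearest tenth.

29.1%

Num = 244
Determined eligible = 244 + 8 + 94 + 196 + 23 = 565
e = 565 / (565 + 140) = 565 / 705 = 0.8014
Estimated eligible among unknowns = 0.8014 × 340 = 272.48
Denom = 565 + 272.48 = 837.48
RR3 = 244 / 837.48 = 0.2914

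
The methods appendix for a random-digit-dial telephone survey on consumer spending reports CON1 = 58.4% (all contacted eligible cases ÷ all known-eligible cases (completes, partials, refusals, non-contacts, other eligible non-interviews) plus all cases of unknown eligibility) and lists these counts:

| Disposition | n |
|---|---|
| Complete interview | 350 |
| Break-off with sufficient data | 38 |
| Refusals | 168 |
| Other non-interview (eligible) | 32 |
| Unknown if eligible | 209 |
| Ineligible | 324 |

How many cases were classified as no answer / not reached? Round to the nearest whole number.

210

Top: 350 + 38 + 168 + 32 = 588
CON1 = 588 / D = 0.584
D = 588 / 0.584 = 1006.8
Remaining denominator categories sum to 797
no answer / not reached = 1006.8 − 797 ≈ 210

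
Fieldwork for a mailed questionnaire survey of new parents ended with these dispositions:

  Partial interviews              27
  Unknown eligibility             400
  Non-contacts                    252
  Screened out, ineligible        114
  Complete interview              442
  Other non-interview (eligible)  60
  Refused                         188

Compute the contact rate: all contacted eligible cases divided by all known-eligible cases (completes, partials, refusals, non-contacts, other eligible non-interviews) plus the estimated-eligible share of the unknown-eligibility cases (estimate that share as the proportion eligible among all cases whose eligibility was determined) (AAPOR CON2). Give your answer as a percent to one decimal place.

54.0%

Num = 442 + 27 + 188 + 60 = 717
Determined eligible = 442 + 27 + 188 + 252 + 60 = 969
e = 969 / (969 + 114) = 969 / 1083 = 0.8947
Eligible share of unknowns = 0.8947 × 400 = 357.88
Denom = 969 + 357.88 = 1326.88
CON2 = 717 / 1326.88 = 0.5404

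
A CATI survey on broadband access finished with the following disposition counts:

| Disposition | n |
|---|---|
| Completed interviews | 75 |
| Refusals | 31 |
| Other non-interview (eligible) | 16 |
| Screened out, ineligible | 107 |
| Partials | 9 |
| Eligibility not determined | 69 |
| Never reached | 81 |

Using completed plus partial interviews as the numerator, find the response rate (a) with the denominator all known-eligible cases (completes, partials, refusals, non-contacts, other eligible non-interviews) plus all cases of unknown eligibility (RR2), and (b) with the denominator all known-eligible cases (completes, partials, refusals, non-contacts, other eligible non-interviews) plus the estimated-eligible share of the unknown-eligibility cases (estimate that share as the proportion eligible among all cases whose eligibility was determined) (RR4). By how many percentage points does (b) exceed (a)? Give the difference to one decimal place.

Top → 75 + 9 = 84
Base → 75 + 9 + 31 + 81 + 16 + 69 = 281
RR2 = 84 / 281 = 0.2989
Known eligible → 75 + 9 + 31 + 81 + 16 = 212
e = 212 / (212 + 107) = 212 / 319 = 0.6646
Estimated eligible among unknowns → 0.6646 × 69 = 45.86
Base → 212 + 45.86 = 257.86
RR4 = 84 / 257.86 = 0.3258
Difference = 32.58 − 29.89 = 2.69 percentage points

2.7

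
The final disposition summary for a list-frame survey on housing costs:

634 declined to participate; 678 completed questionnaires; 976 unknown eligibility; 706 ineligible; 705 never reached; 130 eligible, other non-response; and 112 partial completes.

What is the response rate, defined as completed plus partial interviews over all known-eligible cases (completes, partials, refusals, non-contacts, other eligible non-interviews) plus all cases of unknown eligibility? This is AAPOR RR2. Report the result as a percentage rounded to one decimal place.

Num = 678 + 112 = 790
Base = 678 + 112 + 634 + 705 + 130 + 976 = 3235
RR2 = 790 / 3235 = 0.2442

24.4%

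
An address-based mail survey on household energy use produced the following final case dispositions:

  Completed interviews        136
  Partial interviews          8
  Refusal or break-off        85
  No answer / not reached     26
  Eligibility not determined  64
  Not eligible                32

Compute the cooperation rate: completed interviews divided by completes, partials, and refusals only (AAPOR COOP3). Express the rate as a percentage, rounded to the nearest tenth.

Top → 136
Base → 136 + 8 + 85 = 229
COOP3 = 136 / 229 = 0.5939

59.4%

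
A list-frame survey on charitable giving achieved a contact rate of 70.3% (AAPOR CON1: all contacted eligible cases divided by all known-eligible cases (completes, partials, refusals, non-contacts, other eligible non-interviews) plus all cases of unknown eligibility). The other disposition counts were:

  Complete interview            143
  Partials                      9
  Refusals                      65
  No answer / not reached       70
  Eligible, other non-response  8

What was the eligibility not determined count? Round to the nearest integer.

25

Numerator = 143 + 9 + 65 + 8 = 225
CON1 = 225 / D = 0.703
D = 225 / 0.703 = 320.1
Remaining denominator categories sum to 295
eligibility not determined = 320.1 − 295 ≈ 25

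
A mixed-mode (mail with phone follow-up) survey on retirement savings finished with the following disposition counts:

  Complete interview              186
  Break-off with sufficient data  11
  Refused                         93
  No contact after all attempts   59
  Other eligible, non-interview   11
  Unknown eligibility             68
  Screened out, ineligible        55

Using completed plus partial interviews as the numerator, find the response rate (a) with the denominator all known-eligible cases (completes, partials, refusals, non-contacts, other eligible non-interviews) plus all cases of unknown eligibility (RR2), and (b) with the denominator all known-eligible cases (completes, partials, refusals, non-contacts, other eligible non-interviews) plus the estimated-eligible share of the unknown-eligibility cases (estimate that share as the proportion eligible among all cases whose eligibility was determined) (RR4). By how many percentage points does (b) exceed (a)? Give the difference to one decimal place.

1.0

Num = 186 + 11 = 197
Denom = 186 + 11 + 93 + 59 + 11 + 68 = 428
RR2 = 197 / 428 = 0.4603
Determined eligible = 186 + 11 + 93 + 59 + 11 = 360
e = 360 / (360 + 55) = 360 / 415 = 0.8675
Estimated eligible among unknowns = 0.8675 × 68 = 58.99
Denom = 360 + 58.99 = 418.99
RR4 = 197 / 418.99 = 0.4702
Difference = 47.02 − 46.03 = 0.99 percentage points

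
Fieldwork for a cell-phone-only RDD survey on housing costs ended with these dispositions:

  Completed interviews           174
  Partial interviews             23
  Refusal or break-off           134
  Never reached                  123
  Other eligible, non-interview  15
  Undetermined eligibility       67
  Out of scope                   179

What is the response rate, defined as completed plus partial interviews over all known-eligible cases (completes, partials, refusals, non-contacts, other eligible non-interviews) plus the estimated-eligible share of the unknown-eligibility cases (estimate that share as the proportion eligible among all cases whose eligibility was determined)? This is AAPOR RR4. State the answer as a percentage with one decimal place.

38.1%

Top = 174 + 23 = 197
Determined eligible = 174 + 23 + 134 + 123 + 15 = 469
e = 469 / (469 + 179) = 469 / 648 = 0.7238
e × U = 0.7238 × 67 = 48.49
Denom = 469 + 48.49 = 517.49
RR4 = 197 / 517.49 = 0.3807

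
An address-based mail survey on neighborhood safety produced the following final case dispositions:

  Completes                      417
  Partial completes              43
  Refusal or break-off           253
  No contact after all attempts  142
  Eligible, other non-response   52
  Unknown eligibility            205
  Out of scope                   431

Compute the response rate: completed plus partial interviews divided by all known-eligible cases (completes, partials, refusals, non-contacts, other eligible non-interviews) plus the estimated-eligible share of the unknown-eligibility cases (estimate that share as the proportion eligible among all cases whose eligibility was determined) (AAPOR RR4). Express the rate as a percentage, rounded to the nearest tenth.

Top: 417 + 43 = 460
Known eligible: 417 + 43 + 253 + 142 + 52 = 907
e = 907 / (907 + 431) = 907 / 1338 = 0.6779
Estimated eligible among unknowns: 0.6779 × 205 = 138.97
Denom: 907 + 138.97 = 1045.97
RR4 = 460 / 1045.97 = 0.4398

44.0%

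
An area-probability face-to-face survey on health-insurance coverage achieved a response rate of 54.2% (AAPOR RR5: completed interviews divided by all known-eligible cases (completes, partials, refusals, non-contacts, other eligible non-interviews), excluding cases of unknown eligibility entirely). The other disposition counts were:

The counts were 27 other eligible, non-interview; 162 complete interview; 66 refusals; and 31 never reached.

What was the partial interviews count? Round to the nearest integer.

RR5 = 162 / D = 0.542
D = 162 / 0.542 = 298.9
Rest of base = 286
partial interviews = 298.9 − 286 ≈ 13

13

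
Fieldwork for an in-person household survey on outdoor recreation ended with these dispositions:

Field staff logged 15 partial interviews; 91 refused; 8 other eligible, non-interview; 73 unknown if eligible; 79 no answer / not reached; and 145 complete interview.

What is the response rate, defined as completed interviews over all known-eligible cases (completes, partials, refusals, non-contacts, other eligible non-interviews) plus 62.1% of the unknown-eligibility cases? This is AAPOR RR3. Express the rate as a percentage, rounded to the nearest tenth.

37.8%

Num: 145
Known eligible: 145 + 15 + 91 + 79 + 8 = 338
Estimated eligible among unknowns: 0.6210 × 73 = 45.33
Denom: 338 + 45.33 = 383.33
RR3 = 145 / 383.33 = 0.3783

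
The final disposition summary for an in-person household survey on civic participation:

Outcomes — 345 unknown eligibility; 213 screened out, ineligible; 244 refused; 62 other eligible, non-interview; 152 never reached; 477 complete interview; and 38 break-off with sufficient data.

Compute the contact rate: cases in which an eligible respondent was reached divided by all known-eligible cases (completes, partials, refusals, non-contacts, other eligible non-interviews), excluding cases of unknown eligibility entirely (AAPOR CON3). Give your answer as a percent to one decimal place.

84.4%

Num: 477 + 38 + 244 + 62 = 821
Denom: 477 + 38 + 244 + 152 + 62 = 973
CON3 = 821 / 973 = 0.8438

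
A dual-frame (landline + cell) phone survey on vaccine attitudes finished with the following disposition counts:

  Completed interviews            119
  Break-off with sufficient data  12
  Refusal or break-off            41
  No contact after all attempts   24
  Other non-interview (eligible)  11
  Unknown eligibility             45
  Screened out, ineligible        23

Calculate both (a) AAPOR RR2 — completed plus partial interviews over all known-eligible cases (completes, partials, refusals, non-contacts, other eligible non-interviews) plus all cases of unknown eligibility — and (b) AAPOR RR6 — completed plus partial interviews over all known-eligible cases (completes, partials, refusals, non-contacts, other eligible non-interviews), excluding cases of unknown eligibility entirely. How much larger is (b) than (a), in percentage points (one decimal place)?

Top = 119 + 12 = 131
Base = 119 + 12 + 41 + 24 + 11 + 45 = 252
RR2 = 131 / 252 = 0.5198
Base = 119 + 12 + 41 + 24 + 11 = 207
RR6 = 131 / 207 = 0.6329
Difference = 63.29 − 51.98 = 11.31 percentage points

11.3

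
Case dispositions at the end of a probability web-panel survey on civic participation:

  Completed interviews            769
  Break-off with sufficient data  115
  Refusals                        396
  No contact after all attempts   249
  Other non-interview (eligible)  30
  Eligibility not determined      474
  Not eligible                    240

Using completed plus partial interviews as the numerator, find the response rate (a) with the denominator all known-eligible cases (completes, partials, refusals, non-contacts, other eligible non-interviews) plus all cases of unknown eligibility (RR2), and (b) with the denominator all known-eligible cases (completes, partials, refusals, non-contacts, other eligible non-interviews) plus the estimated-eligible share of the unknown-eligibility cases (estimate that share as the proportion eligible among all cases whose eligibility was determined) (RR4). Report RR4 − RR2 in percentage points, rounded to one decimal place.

1.4

Num → 769 + 115 = 884
Denom → 769 + 115 + 396 + 249 + 30 + 474 = 2033
RR2 = 884 / 2033 = 0.4348
Known eligible → 769 + 115 + 396 + 249 + 30 = 1559
e = 1559 / (1559 + 240) = 1559 / 1799 = 0.8666
Eligible share of unknowns → 0.8666 × 474 = 410.77
Denom → 1559 + 410.77 = 1969.77
RR4 = 884 / 1969.77 = 0.4488
Difference = 44.88 − 43.48 = 1.40 percentage points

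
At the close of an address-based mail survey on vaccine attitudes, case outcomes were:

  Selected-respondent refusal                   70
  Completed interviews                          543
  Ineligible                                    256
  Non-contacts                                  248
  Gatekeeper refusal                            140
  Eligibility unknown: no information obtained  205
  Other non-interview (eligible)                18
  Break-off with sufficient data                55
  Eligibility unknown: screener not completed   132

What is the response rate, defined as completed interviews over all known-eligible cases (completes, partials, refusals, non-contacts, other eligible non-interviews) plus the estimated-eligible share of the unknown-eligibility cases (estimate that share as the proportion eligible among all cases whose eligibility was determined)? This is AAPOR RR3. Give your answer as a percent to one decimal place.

40.3%

Refusal or break-off = 140 + 70 = 210
Eligibility not determined = 132 + 205 = 337
Num → 543
Eligible (known) → 543 + 55 + 210 + 248 + 18 = 1074
e = 1074 / (1074 + 256) = 1074 / 1330 = 0.8075
Eligible share of unknowns → 0.8075 × 337 = 272.13
Denom → 1074 + 272.13 = 1346.13
RR3 = 543 / 1346.13 = 0.4034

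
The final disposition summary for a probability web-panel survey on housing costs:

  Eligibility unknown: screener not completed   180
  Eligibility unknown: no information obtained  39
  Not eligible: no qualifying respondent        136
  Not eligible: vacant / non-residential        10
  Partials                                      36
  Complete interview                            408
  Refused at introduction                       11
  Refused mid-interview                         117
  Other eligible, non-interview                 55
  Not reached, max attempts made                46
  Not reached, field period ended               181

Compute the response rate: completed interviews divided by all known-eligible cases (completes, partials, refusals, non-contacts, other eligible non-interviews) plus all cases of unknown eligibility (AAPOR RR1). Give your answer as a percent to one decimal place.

Declined to participate = 11 + 117 = 128
Non-contacts = 181 + 46 = 227
Eligibility not determined = 180 + 39 = 219
Ineligible = 136 + 10 = 146
Num → 408
Denominator → 408 + 36 + 128 + 227 + 55 + 219 = 1073
RR1 = 408 / 1073 = 0.3802

38.0%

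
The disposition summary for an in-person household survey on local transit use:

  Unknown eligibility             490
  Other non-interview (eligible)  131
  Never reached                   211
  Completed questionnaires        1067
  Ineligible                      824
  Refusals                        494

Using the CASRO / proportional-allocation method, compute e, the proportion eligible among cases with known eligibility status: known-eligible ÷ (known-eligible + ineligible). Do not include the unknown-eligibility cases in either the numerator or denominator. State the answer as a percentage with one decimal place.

69.8%

Determined eligible: 1067 + 494 + 211 + 131 = 1903
e = 1903 / (1903 + 824) = 1903 / 2727 = 0.6978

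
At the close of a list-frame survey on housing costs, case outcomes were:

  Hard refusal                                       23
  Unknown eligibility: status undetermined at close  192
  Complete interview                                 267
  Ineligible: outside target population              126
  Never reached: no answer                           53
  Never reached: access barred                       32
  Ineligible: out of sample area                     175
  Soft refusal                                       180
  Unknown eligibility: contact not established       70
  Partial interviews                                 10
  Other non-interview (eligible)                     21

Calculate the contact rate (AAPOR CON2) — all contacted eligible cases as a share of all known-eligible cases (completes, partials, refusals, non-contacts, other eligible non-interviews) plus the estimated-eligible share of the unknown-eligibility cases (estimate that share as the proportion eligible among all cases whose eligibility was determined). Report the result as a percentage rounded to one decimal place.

Refusals = 23 + 180 = 203
No answer / not reached = 53 + 32 = 85
Unknown eligibility = 70 + 192 = 262
Screened out, ineligible = 126 + 175 = 301
Top = 267 + 10 + 203 + 21 = 501
Known eligible = 267 + 10 + 203 + 85 + 21 = 586
e = 586 / (586 + 301) = 586 / 887 = 0.6607
e × U = 0.6607 × 262 = 173.10
Denominator = 586 + 173.10 = 759.10
CON2 = 501 / 759.10 = 0.6600

66.0%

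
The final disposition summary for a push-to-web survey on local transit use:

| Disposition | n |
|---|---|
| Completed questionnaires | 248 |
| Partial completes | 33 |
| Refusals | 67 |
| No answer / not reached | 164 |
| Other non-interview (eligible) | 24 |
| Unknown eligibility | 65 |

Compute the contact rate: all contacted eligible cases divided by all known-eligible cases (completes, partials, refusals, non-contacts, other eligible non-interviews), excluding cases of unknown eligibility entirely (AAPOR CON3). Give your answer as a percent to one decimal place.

69.4%

Numerator = 248 + 33 + 67 + 24 = 372
Denom = 248 + 33 + 67 + 164 + 24 = 536
CON3 = 372 / 536 = 0.6940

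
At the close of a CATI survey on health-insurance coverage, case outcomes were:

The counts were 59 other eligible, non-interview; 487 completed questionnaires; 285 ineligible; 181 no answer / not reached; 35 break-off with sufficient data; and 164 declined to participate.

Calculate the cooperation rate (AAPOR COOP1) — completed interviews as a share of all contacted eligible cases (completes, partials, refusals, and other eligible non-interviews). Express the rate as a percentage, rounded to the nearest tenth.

65.4%

Numerator: 487
Denominator: 487 + 35 + 164 + 59 = 745
COOP1 = 487 / 745 = 0.6537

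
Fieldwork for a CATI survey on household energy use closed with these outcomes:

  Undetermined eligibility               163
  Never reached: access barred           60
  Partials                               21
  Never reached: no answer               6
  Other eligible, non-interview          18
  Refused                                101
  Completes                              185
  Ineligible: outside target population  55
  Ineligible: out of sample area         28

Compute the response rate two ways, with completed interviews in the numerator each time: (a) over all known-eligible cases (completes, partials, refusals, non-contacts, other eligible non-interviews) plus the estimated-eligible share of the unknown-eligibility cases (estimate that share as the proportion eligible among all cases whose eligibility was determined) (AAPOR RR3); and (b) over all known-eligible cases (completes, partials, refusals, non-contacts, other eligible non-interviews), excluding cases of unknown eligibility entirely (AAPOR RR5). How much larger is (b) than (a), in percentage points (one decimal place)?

Never reached = 6 + 60 = 66
Screened out, ineligible = 55 + 28 = 83
Num → 185
Determined eligible → 185 + 21 + 101 + 66 + 18 = 391
e = 391 / (391 + 83) = 391 / 474 = 0.8249
Estimated eligible among unknowns → 0.8249 × 163 = 134.46
Denominator → 391 + 134.46 = 525.46
RR3 = 185 / 525.46 = 0.3521
Denominator → 185 + 21 + 101 + 66 + 18 = 391
RR5 = 185 / 391 = 0.4731
Difference = 47.31 − 35.21 = 12.10 percentage points

12.1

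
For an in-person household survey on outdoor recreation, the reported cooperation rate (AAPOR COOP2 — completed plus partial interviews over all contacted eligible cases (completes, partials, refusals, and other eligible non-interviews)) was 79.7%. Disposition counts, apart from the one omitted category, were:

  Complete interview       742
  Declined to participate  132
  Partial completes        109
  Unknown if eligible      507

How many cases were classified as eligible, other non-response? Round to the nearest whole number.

Num: 742 + 109 = 851
COOP2 = 851 / D = 0.797
D = 851 / 0.797 = 1067.8
Rest of base = 983
eligible, other non-response = 1067.8 − 983 ≈ 85

85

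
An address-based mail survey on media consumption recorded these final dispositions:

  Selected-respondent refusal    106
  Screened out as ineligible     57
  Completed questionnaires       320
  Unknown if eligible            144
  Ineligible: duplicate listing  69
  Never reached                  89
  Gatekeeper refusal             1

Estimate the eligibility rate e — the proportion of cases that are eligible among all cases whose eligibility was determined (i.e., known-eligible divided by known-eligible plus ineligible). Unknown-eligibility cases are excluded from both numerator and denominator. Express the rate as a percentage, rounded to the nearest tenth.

Refused = 1 + 106 = 107
Not eligible = 57 + 69 = 126
Determined eligible: 320 + 107 + 89 = 516
e = 516 / (516 + 126) = 516 / 642 = 0.8037

80.4%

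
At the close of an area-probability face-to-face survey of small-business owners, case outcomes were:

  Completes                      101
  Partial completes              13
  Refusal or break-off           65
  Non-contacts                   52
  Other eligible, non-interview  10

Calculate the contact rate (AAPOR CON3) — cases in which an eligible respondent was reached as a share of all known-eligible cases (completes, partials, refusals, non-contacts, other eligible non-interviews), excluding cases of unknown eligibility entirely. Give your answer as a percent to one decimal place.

Numerator = 101 + 13 + 65 + 10 = 189
Denom = 101 + 13 + 65 + 52 + 10 = 241
CON3 = 189 / 241 = 0.7842

78.4%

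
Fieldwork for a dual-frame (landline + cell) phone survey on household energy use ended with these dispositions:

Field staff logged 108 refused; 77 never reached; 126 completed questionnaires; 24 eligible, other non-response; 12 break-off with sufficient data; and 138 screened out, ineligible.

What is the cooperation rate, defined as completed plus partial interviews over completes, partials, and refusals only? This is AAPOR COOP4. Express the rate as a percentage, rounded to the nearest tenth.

56.1%

Top: 126 + 12 = 138
Base: 126 + 12 + 108 = 246
COOP4 = 138 / 246 = 0.5610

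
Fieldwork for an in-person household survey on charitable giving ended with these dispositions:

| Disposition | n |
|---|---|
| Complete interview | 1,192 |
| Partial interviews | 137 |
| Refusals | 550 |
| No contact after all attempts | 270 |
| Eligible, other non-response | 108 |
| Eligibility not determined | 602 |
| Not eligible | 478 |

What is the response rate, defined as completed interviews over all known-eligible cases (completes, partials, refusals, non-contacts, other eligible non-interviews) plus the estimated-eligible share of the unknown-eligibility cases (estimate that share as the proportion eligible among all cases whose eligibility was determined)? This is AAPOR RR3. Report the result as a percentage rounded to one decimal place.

43.3%

Num = 1192
Eligible (known) = 1192 + 137 + 550 + 270 + 108 = 2257
e = 2257 / (2257 + 478) = 2257 / 2735 = 0.8252
Estimated eligible among unknowns = 0.8252 × 602 = 496.77
Denominator = 2257 + 496.77 = 2753.77
RR3 = 1192 / 2753.77 = 0.4329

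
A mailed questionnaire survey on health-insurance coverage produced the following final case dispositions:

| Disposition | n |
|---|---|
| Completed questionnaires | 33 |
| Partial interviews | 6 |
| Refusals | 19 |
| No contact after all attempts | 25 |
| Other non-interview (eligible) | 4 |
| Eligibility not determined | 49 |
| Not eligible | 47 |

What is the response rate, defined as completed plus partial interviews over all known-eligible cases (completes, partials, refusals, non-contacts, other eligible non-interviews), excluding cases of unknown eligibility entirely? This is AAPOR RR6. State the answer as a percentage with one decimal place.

Top: 33 + 6 = 39
Denom: 33 + 6 + 19 + 25 + 4 = 87
RR6 = 39 / 87 = 0.4483

44.8%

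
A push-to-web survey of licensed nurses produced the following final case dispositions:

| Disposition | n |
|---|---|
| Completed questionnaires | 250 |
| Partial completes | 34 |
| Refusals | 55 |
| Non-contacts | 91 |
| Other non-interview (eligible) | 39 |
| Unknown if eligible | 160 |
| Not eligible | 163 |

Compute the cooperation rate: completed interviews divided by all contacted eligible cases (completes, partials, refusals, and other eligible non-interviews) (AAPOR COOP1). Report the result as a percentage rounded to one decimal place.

66.1%

Num → 250
Denominator → 250 + 34 + 55 + 39 = 378
COOP1 = 250 / 378 = 0.6614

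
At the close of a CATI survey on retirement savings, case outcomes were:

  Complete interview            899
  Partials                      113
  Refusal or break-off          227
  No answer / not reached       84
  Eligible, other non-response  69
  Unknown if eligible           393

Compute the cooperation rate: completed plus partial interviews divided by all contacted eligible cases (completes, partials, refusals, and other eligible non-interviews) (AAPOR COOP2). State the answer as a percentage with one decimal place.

77.4%

Top → 899 + 113 = 1012
Denom → 899 + 113 + 227 + 69 = 1308
COOP2 = 1012 / 1308 = 0.7737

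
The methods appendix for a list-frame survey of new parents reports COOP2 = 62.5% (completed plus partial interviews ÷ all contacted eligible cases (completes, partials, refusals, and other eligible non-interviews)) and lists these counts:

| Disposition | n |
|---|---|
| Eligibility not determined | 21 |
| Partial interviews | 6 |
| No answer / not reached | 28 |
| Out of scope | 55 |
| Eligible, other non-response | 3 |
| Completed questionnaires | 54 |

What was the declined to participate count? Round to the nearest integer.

33

Top: 54 + 6 = 60
COOP2 = 60 / D = 0.625
D = 60 / 0.625 = 96.0
Rest of base = 63
declined to participate = 96.0 − 63 ≈ 33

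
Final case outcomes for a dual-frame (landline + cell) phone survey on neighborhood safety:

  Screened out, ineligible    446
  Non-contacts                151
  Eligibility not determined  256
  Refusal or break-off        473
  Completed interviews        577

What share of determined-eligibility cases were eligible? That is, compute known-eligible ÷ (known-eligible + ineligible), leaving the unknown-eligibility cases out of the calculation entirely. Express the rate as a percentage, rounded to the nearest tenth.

72.9%

Eligible (known): 577 + 473 + 151 = 1201
e = 1201 / (1201 + 446) = 1201 / 1647 = 0.7292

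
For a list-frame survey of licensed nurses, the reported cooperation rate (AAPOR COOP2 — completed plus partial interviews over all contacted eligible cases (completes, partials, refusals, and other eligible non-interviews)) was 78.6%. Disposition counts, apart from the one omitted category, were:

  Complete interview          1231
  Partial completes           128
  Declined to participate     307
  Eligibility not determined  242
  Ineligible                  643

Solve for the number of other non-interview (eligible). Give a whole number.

Num = 1231 + 128 = 1359
COOP2 = 1359 / D = 0.786
D = 1359 / 0.786 = 1729.0
Remaining denominator categories sum to 1666
other non-interview (eligible) = 1729.0 − 1666 ≈ 63

63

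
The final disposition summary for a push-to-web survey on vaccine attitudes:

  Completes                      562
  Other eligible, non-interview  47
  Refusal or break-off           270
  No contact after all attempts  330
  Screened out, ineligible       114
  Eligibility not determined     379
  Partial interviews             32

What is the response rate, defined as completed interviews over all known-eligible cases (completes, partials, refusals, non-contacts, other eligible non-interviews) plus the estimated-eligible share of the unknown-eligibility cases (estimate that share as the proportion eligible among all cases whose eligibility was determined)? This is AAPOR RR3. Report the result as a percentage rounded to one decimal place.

35.4%

Top: 562
Known eligible: 562 + 32 + 270 + 330 + 47 = 1241
e = 1241 / (1241 + 114) = 1241 / 1355 = 0.9159
Estimated eligible among unknowns: 0.9159 × 379 = 347.13
Denom: 1241 + 347.13 = 1588.13
RR3 = 562 / 1588.13 = 0.3539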